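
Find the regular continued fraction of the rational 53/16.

[3; 3, 5]

Run the Euclidean algorithm on 53 and 16; the successive quotients are the partial quotients a_0, a_1, ... (each step inverts the fractional part left over by the previous one):
  53 = 3*16 + 5, so a_0 = 3.
  16 = 3*5 + 1, so a_1 = 3.
  5 = 5*1 + 0, so a_2 = 5.
The remainder reaches 0 after 3 divisions, so the expansion has 3 partial quotients, read off in order.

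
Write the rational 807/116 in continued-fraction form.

Run the Euclidean algorithm on 807 and 116; the successive quotients are the partial quotients a_0, a_1, ... (each step inverts the fractional part left over by the previous one):
  807 = 6*116 + 111, so a_0 = 6.
  116 = 1*111 + 5, so a_1 = 1.
  111 = 22*5 + 1, so a_2 = 22.
  5 = 5*1 + 0, so a_3 = 5.
The remainder reaches 0 after 4 divisions, so the expansion has 4 partial quotients, read off in order.

[6; 1, 22, 5]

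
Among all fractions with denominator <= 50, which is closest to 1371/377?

Expand x = 1371/377 as a continued fraction with the Euclidean algorithm:
  1371 = 3*377 + 240, so a_0 = 3.
  377 = 1*240 + 137, so a_1 = 1.
  240 = 1*137 + 103, so a_2 = 1.
  137 = 1*103 + 34, so a_3 = 1.
  103 = 3*34 + 1, so a_4 = 3.
  34 = 34*1 + 0, so a_5 = 34.
so x = [3; 1, 1, 1, 3, 34].
Convergents (p_i = a_i*p_{i-1} + p_{i-2}, q_i = a_i*q_{i-1} + q_{i-2} with p_{-2}=0, p_{-1}=1, q_{-2}=1, q_{-1}=0), until the denominator exceeds 50:
  i=0: a_0=3, p_0 = 3*1 + 0 = 3, q_0 = 3*0 + 1 = 1.
  i=1: a_1=1, p_1 = 1*3 + 1 = 4, q_1 = 1*1 + 0 = 1.
  i=2: a_2=1, p_2 = 1*4 + 3 = 7, q_2 = 1*1 + 1 = 2.
  i=3: a_3=1, p_3 = 1*7 + 4 = 11, q_3 = 1*2 + 1 = 3.
  i=4: a_4=3, p_4 = 3*11 + 7 = 40, q_4 = 3*3 + 2 = 11.
  i=5: a_5=34, p_5 = 34*40 + 11 = 1371, q_5 = 34*11 + 3 = 377.
q_5 = 377 > 50, so the last convergent with denominator <= 50 is p_4/q_4 = 40/11.
The closest fraction with denominator <= 50 is either p_4/q_4 or the intermediate fraction (k*p_4 + p_3)/(k*q_4 + q_3) with the largest k >= 1 whose denominator stays <= 50; these approach x as k grows, and every other convergent or intermediate fraction in range is farther away.
Largest k: floor((50 - q_3)/q_4) = floor((50 - 3)/11) = 4.
That gives (4*40 + 11)/(4*11 + 3) = 171/47.
Compare the errors: |x - 40/11| = |1371*11 - 40*377|/(377*11) = 1/4147, and |x - 171/47| = |1371*47 - 171*377|/(377*47) = 30/17719.
Cross-multiplying, 1*17719 = 17719 < 124410 = 30*4147, so 1/4147 is smaller: the convergent 40/11 is closer to x than 171/47.

40/11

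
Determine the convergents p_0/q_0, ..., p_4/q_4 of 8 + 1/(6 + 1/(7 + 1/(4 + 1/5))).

Using the convergent recurrence p_i = a_i*p_{i-1} + p_{i-2}, q_i = a_i*q_{i-1} + q_{i-2} with p_{-2}=0, p_{-1}=1, q_{-2}=1, q_{-1}=0:
  i=0: a_0=8, p_0 = 8*1 + 0 = 8, q_0 = 8*0 + 1 = 1.
  i=1: a_1=6, p_1 = 6*8 + 1 = 49, q_1 = 6*1 + 0 = 6.
  i=2: a_2=7, p_2 = 7*49 + 8 = 351, q_2 = 7*6 + 1 = 43.
  i=3: a_3=4, p_3 = 4*351 + 49 = 1453, q_3 = 4*43 + 6 = 178.
  i=4: a_4=5, p_4 = 5*1453 + 351 = 7616, q_4 = 5*178 + 43 = 933.

8/1, 49/6, 351/43, 1453/178, 7616/933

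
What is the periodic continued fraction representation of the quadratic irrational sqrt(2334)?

Write x_i = (sqrt(2334) + m_i)/d_i with (m_0, d_0) = (0, 1). a_0 = floor(sqrt(2334)) = 48, since 48^2 = 2304 <= 2334 < 2401 = 49^2.
Iterate m_{i+1} = d_i*a_i - m_i, d_{i+1} = (2334 - m_{i+1}^2)/d_i, a_{i+1} = floor((a_0 + m_{i+1})/d_{i+1}):
  m_1 = 1*48 - 0 = 48, d_1 = (2334 - 48^2)/1 = 30/1 = 30, a_1 = floor((48 + 48)/30) = 3.
  m_2 = 30*3 - 48 = 42, d_2 = (2334 - 42^2)/30 = 570/30 = 19, a_2 = floor((48 + 42)/19) = 4.
  m_3 = 19*4 - 42 = 34, d_3 = (2334 - 34^2)/19 = 1178/19 = 62, a_3 = floor((48 + 34)/62) = 1.
  m_4 = 62*1 - 34 = 28, d_4 = (2334 - 28^2)/62 = 1550/62 = 25, a_4 = floor((48 + 28)/25) = 3.
  m_5 = 25*3 - 28 = 47, d_5 = (2334 - 47^2)/25 = 125/25 = 5, a_5 = floor((48 + 47)/5) = 19.
  m_6 = 5*19 - 47 = 48, d_6 = (2334 - 48^2)/5 = 30/5 = 6, a_6 = floor((48 + 48)/6) = 16.
  m_7 = 6*16 - 48 = 48, d_7 = (2334 - 48^2)/6 = 30/6 = 5, a_7 = floor((48 + 48)/5) = 19.
  m_8 = 5*19 - 48 = 47, d_8 = (2334 - 47^2)/5 = 125/5 = 25, a_8 = floor((48 + 47)/25) = 3.
  m_9 = 25*3 - 47 = 28, d_9 = (2334 - 28^2)/25 = 1550/25 = 62, a_9 = floor((48 + 28)/62) = 1.
  m_10 = 62*1 - 28 = 34, d_10 = (2334 - 34^2)/62 = 1178/62 = 19, a_10 = floor((48 + 34)/19) = 4.
  m_11 = 19*4 - 34 = 42, d_11 = (2334 - 42^2)/19 = 570/19 = 30, a_11 = floor((48 + 42)/30) = 3.
  m_12 = 30*3 - 42 = 48, d_12 = (2334 - 48^2)/30 = 30/30 = 1, a_12 = floor((48 + 48)/1) = 96.
  m_13 = 1*96 - 48 = 48, d_13 = (2334 - 48^2)/1 = 30/1 = 30: (m_13, d_13) = (m_1, d_1) = (48, 30), so from here the quotients repeat a_1, ..., a_12; the period length is 12.
Hence the expansion of sqrt(2334) is a_0 = 48 followed by the repeating block 3, 4, 1, 3, 19, 16, 19, 3, 1, 4, 3, 96 (period 12).

[48; (3, 4, 1, 3, 19, 16, 19, 3, 1, 4, 3, 96)]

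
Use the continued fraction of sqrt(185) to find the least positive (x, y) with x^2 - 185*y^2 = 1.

First expand sqrt(185) as a continued fraction. With x_i = (sqrt(185) + m_i)/d_i and (m_0, d_0) = (0, 1): a_0 = floor(sqrt(185)) = 13, since 13^2 = 169 <= 185 < 196 = 14^2.
Iterate m_{i+1} = d_i*a_i - m_i, d_{i+1} = (185 - m_{i+1}^2)/d_i, a_{i+1} = floor((a_0 + m_{i+1})/d_{i+1}):
  m_1 = 1*13 - 0 = 13, d_1 = (185 - 13^2)/1 = 16/1 = 16, a_1 = floor((13 + 13)/16) = 1.
  m_2 = 16*1 - 13 = 3, d_2 = (185 - 3^2)/16 = 176/16 = 11, a_2 = floor((13 + 3)/11) = 1.
  m_3 = 11*1 - 3 = 8, d_3 = (185 - 8^2)/11 = 121/11 = 11, a_3 = floor((13 + 8)/11) = 1.
  m_4 = 11*1 - 8 = 3, d_4 = (185 - 3^2)/11 = 176/11 = 16, a_4 = floor((13 + 3)/16) = 1.
  m_5 = 16*1 - 3 = 13, d_5 = (185 - 13^2)/16 = 16/16 = 1, a_5 = floor((13 + 13)/1) = 26.
  m_6 = 1*26 - 13 = 13, d_6 = (185 - 13^2)/1 = 16/1 = 16: (m_6, d_6) = (m_1, d_1) = (13, 16), so from here the quotients repeat a_1, ..., a_5; the period length is 5.
So sqrt(185) = [13; (1, 1, 1, 1, 26)] with period length k = 5.
k is odd, so (p_{k-1}, q_{k-1}) only solves x^2 - 185y^2 = -1 and the fundamental solution of x^2 - 185y^2 = 1 is (p_{2k-1}, q_{2k-1}) = (p_9, q_9); compute convergents through index 9, running through the period twice.
Convergents (p_i = a_i*p_{i-1} + p_{i-2}, q_i = a_i*q_{i-1} + q_{i-2} with p_{-2}=0, p_{-1}=1, q_{-2}=1, q_{-1}=0):
  i=0: a_0=13, p_0 = 13*1 + 0 = 13, q_0 = 13*0 + 1 = 1.
  i=1: a_1=1, p_1 = 1*13 + 1 = 14, q_1 = 1*1 + 0 = 1.
  i=2: a_2=1, p_2 = 1*14 + 13 = 27, q_2 = 1*1 + 1 = 2.
  i=3: a_3=1, p_3 = 1*27 + 14 = 41, q_3 = 1*2 + 1 = 3.
  i=4: a_4=1, p_4 = 1*41 + 27 = 68, q_4 = 1*3 + 2 = 5.
  i=5: a_5=26, p_5 = 26*68 + 41 = 1809, q_5 = 26*5 + 3 = 133.
  i=6: a_6=1, p_6 = 1*1809 + 68 = 1877, q_6 = 1*133 + 5 = 138.
  i=7: a_7=1, p_7 = 1*1877 + 1809 = 3686, q_7 = 1*138 + 133 = 271.
  i=8: a_8=1, p_8 = 1*3686 + 1877 = 5563, q_8 = 1*271 + 138 = 409.
  i=9: a_9=1, p_9 = 1*5563 + 3686 = 9249, q_9 = 1*409 + 271 = 680.
Indeed p_4^2 - 185*q_4^2 = 4624 - 4625 = -1, not +1.
Check: 9249^2 - 185*680^2 = 85544001 - 85544000 = 1, so (x, y) = (9249, 680) solves the equation, and by the theorem it is the least positive solution.

(x, y) = (9249, 680)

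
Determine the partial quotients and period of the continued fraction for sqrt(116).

[10; (1, 3, 2, 1, 4, 1, 2, 3, 1, 20)]

Write x_i = (sqrt(116) + m_i)/d_i with (m_0, d_0) = (0, 1). a_0 = floor(sqrt(116)) = 10, since 10^2 = 100 <= 116 < 121 = 11^2.
Iterate m_{i+1} = d_i*a_i - m_i, d_{i+1} = (116 - m_{i+1}^2)/d_i, a_{i+1} = floor((a_0 + m_{i+1})/d_{i+1}):
  m_1 = 1*10 - 0 = 10, d_1 = (116 - 10^2)/1 = 16/1 = 16, a_1 = floor((10 + 10)/16) = 1.
  m_2 = 16*1 - 10 = 6, d_2 = (116 - 6^2)/16 = 80/16 = 5, a_2 = floor((10 + 6)/5) = 3.
  m_3 = 5*3 - 6 = 9, d_3 = (116 - 9^2)/5 = 35/5 = 7, a_3 = floor((10 + 9)/7) = 2.
  m_4 = 7*2 - 9 = 5, d_4 = (116 - 5^2)/7 = 91/7 = 13, a_4 = floor((10 + 5)/13) = 1.
  m_5 = 13*1 - 5 = 8, d_5 = (116 - 8^2)/13 = 52/13 = 4, a_5 = floor((10 + 8)/4) = 4.
  m_6 = 4*4 - 8 = 8, d_6 = (116 - 8^2)/4 = 52/4 = 13, a_6 = floor((10 + 8)/13) = 1.
  m_7 = 13*1 - 8 = 5, d_7 = (116 - 5^2)/13 = 91/13 = 7, a_7 = floor((10 + 5)/7) = 2.
  m_8 = 7*2 - 5 = 9, d_8 = (116 - 9^2)/7 = 35/7 = 5, a_8 = floor((10 + 9)/5) = 3.
  m_9 = 5*3 - 9 = 6, d_9 = (116 - 6^2)/5 = 80/5 = 16, a_9 = floor((10 + 6)/16) = 1.
  m_10 = 16*1 - 6 = 10, d_10 = (116 - 10^2)/16 = 16/16 = 1, a_10 = floor((10 + 10)/1) = 20.
  m_11 = 1*20 - 10 = 10, d_11 = (116 - 10^2)/1 = 16/1 = 16: (m_11, d_11) = (m_1, d_1) = (10, 16), so from here the quotients repeat a_1, ..., a_10; the period length is 10.
Hence the expansion of sqrt(116) is a_0 = 10 followed by the repeating block 1, 3, 2, 1, 4, 1, 2, 3, 1, 20 (period 10).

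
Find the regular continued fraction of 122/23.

[5; 3, 3, 2]

Run the Euclidean algorithm on 122 and 23; the successive quotients are the partial quotients a_0, a_1, ... (each step inverts the fractional part left over by the previous one):
  122 = 5*23 + 7, so a_0 = 5.
  23 = 3*7 + 2, so a_1 = 3.
  7 = 3*2 + 1, so a_2 = 3.
  2 = 2*1 + 0, so a_3 = 2.
The remainder reaches 0 after 4 divisions, so the expansion has 4 partial quotients, read off in order.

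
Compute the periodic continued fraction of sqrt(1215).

Write x_i = (sqrt(1215) + m_i)/d_i with (m_0, d_0) = (0, 1). a_0 = floor(sqrt(1215)) = 34, since 34^2 = 1156 <= 1215 < 1225 = 35^2.
Iterate m_{i+1} = d_i*a_i - m_i, d_{i+1} = (1215 - m_{i+1}^2)/d_i, a_{i+1} = floor((a_0 + m_{i+1})/d_{i+1}):
  m_1 = 1*34 - 0 = 34, d_1 = (1215 - 34^2)/1 = 59/1 = 59, a_1 = floor((34 + 34)/59) = 1.
  m_2 = 59*1 - 34 = 25, d_2 = (1215 - 25^2)/59 = 590/59 = 10, a_2 = floor((34 + 25)/10) = 5.
  m_3 = 10*5 - 25 = 25, d_3 = (1215 - 25^2)/10 = 590/10 = 59, a_3 = floor((34 + 25)/59) = 1.
  m_4 = 59*1 - 25 = 34, d_4 = (1215 - 34^2)/59 = 59/59 = 1, a_4 = floor((34 + 34)/1) = 68.
  m_5 = 1*68 - 34 = 34, d_5 = (1215 - 34^2)/1 = 59/1 = 59: (m_5, d_5) = (m_1, d_1) = (34, 59), so from here the quotients repeat a_1, ..., a_4; the period length is 4.
Hence the expansion of sqrt(1215) is a_0 = 34 followed by the repeating block 1, 5, 1, 68 (period 4).

[34; (1, 5, 1, 68)]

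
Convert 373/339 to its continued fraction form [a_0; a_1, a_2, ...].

[1; 9, 1, 33]

Run the Euclidean algorithm on 373 and 339; the successive quotients are the partial quotients a_0, a_1, ... (each step inverts the fractional part left over by the previous one):
  373 = 1*339 + 34, so a_0 = 1.
  339 = 9*34 + 33, so a_1 = 9.
  34 = 1*33 + 1, so a_2 = 1.
  33 = 33*1 + 0, so a_3 = 33.
The remainder reaches 0 after 4 divisions, so the expansion has 4 partial quotients, read off in order.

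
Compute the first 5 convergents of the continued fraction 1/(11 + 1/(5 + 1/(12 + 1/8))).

Using the convergent recurrence p_i = a_i*p_{i-1} + p_{i-2}, q_i = a_i*q_{i-1} + q_{i-2} with p_{-2}=0, p_{-1}=1, q_{-2}=1, q_{-1}=0:
  i=0: a_0=0, p_0 = 0*1 + 0 = 0, q_0 = 0*0 + 1 = 1.
  i=1: a_1=11, p_1 = 11*0 + 1 = 1, q_1 = 11*1 + 0 = 11.
  i=2: a_2=5, p_2 = 5*1 + 0 = 5, q_2 = 5*11 + 1 = 56.
  i=3: a_3=12, p_3 = 12*5 + 1 = 61, q_3 = 12*56 + 11 = 683.
  i=4: a_4=8, p_4 = 8*61 + 5 = 493, q_4 = 8*683 + 56 = 5520.

0/1, 1/11, 5/56, 61/683, 493/5520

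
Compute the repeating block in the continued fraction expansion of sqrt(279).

Write x_i = (sqrt(279) + m_i)/d_i with (m_0, d_0) = (0, 1). a_0 = floor(sqrt(279)) = 16, since 16^2 = 256 <= 279 < 289 = 17^2.
Iterate m_{i+1} = d_i*a_i - m_i, d_{i+1} = (279 - m_{i+1}^2)/d_i, a_{i+1} = floor((a_0 + m_{i+1})/d_{i+1}):
  m_1 = 1*16 - 0 = 16, d_1 = (279 - 16^2)/1 = 23/1 = 23, a_1 = floor((16 + 16)/23) = 1.
  m_2 = 23*1 - 16 = 7, d_2 = (279 - 7^2)/23 = 230/23 = 10, a_2 = floor((16 + 7)/10) = 2.
  m_3 = 10*2 - 7 = 13, d_3 = (279 - 13^2)/10 = 110/10 = 11, a_3 = floor((16 + 13)/11) = 2.
  m_4 = 11*2 - 13 = 9, d_4 = (279 - 9^2)/11 = 198/11 = 18, a_4 = floor((16 + 9)/18) = 1.
  m_5 = 18*1 - 9 = 9, d_5 = (279 - 9^2)/18 = 198/18 = 11, a_5 = floor((16 + 9)/11) = 2.
  m_6 = 11*2 - 9 = 13, d_6 = (279 - 13^2)/11 = 110/11 = 10, a_6 = floor((16 + 13)/10) = 2.
  m_7 = 10*2 - 13 = 7, d_7 = (279 - 7^2)/10 = 230/10 = 23, a_7 = floor((16 + 7)/23) = 1.
  m_8 = 23*1 - 7 = 16, d_8 = (279 - 16^2)/23 = 23/23 = 1, a_8 = floor((16 + 16)/1) = 32.
  m_9 = 1*32 - 16 = 16, d_9 = (279 - 16^2)/1 = 23/1 = 23: (m_9, d_9) = (m_1, d_1) = (16, 23), so from here the quotients repeat a_1, ..., a_8; the period length is 8.
Hence the expansion of sqrt(279) is a_0 = 16 followed by the repeating block 1, 2, 2, 1, 2, 2, 1, 32 (period 8).

[16; (1, 2, 2, 1, 2, 2, 1, 32)]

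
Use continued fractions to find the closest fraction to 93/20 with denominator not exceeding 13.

51/11

Expand x = 93/20 as a continued fraction with the Euclidean algorithm:
  93 = 4*20 + 13, so a_0 = 4.
  20 = 1*13 + 7, so a_1 = 1.
  13 = 1*7 + 6, so a_2 = 1.
  7 = 1*6 + 1, so a_3 = 1.
  6 = 6*1 + 0, so a_4 = 6.
so x = [4; 1, 1, 1, 6].
Convergents (p_i = a_i*p_{i-1} + p_{i-2}, q_i = a_i*q_{i-1} + q_{i-2} with p_{-2}=0, p_{-1}=1, q_{-2}=1, q_{-1}=0), until the denominator exceeds 13:
  i=0: a_0=4, p_0 = 4*1 + 0 = 4, q_0 = 4*0 + 1 = 1.
  i=1: a_1=1, p_1 = 1*4 + 1 = 5, q_1 = 1*1 + 0 = 1.
  i=2: a_2=1, p_2 = 1*5 + 4 = 9, q_2 = 1*1 + 1 = 2.
  i=3: a_3=1, p_3 = 1*9 + 5 = 14, q_3 = 1*2 + 1 = 3.
  i=4: a_4=6, p_4 = 6*14 + 9 = 93, q_4 = 6*3 + 2 = 20.
q_4 = 20 > 13, so the last convergent with denominator <= 13 is p_3/q_3 = 14/3.
The closest fraction with denominator <= 13 is either p_3/q_3 or the intermediate fraction (k*p_3 + p_2)/(k*q_3 + q_2) with the largest k >= 1 whose denominator stays <= 13; these approach x as k grows, and every other convergent or intermediate fraction in range is farther away.
Largest k: floor((13 - q_2)/q_3) = floor((13 - 2)/3) = 3.
That gives (3*14 + 9)/(3*3 + 2) = 51/11.
Compare the errors: |x - 14/3| = |93*3 - 14*20|/(20*3) = 1/60, and |x - 51/11| = |93*11 - 51*20|/(20*11) = 3/220.
Cross-multiplying, 3*60 = 180 < 220 = 1*220, so 3/220 is smaller: the intermediate fraction 51/11 is closer to x than 14/3.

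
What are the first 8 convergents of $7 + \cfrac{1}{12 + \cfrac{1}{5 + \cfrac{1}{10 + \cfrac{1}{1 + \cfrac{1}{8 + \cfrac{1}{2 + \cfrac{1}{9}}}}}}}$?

7/1, 85/12, 432/61, 4405/622, 4837/683, 43101/6086, 91039/12855, 862452/121781

Using the convergent recurrence p_i = a_i*p_{i-1} + p_{i-2}, q_i = a_i*q_{i-1} + q_{i-2} with p_{-2}=0, p_{-1}=1, q_{-2}=1, q_{-1}=0:
  i=0: a_0=7, p_0 = 7*1 + 0 = 7, q_0 = 7*0 + 1 = 1.
  i=1: a_1=12, p_1 = 12*7 + 1 = 85, q_1 = 12*1 + 0 = 12.
  i=2: a_2=5, p_2 = 5*85 + 7 = 432, q_2 = 5*12 + 1 = 61.
  i=3: a_3=10, p_3 = 10*432 + 85 = 4405, q_3 = 10*61 + 12 = 622.
  i=4: a_4=1, p_4 = 1*4405 + 432 = 4837, q_4 = 1*622 + 61 = 683.
  i=5: a_5=8, p_5 = 8*4837 + 4405 = 43101, q_5 = 8*683 + 622 = 6086.
  i=6: a_6=2, p_6 = 2*43101 + 4837 = 91039, q_6 = 2*6086 + 683 = 12855.
  i=7: a_7=9, p_7 = 9*91039 + 43101 = 862452, q_7 = 9*12855 + 6086 = 121781.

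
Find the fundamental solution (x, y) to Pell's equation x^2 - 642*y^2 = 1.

(x, y) = (5777, 228)

First expand sqrt(642) as a continued fraction. With x_i = (sqrt(642) + m_i)/d_i and (m_0, d_0) = (0, 1): a_0 = floor(sqrt(642)) = 25, since 25^2 = 625 <= 642 < 676 = 26^2.
Iterate m_{i+1} = d_i*a_i - m_i, d_{i+1} = (642 - m_{i+1}^2)/d_i, a_{i+1} = floor((a_0 + m_{i+1})/d_{i+1}):
  m_1 = 1*25 - 0 = 25, d_1 = (642 - 25^2)/1 = 17/1 = 17, a_1 = floor((25 + 25)/17) = 2.
  m_2 = 17*2 - 25 = 9, d_2 = (642 - 9^2)/17 = 561/17 = 33, a_2 = floor((25 + 9)/33) = 1.
  m_3 = 33*1 - 9 = 24, d_3 = (642 - 24^2)/33 = 66/33 = 2, a_3 = floor((25 + 24)/2) = 24.
  m_4 = 2*24 - 24 = 24, d_4 = (642 - 24^2)/2 = 66/2 = 33, a_4 = floor((25 + 24)/33) = 1.
  m_5 = 33*1 - 24 = 9, d_5 = (642 - 9^2)/33 = 561/33 = 17, a_5 = floor((25 + 9)/17) = 2.
  m_6 = 17*2 - 9 = 25, d_6 = (642 - 25^2)/17 = 17/17 = 1, a_6 = floor((25 + 25)/1) = 50.
  m_7 = 1*50 - 25 = 25, d_7 = (642 - 25^2)/1 = 17/1 = 17: (m_7, d_7) = (m_1, d_1) = (25, 17), so from here the quotients repeat a_1, ..., a_6; the period length is 6.
So sqrt(642) = [25; (2, 1, 24, 1, 2, 50)] with period length k = 6.
k is even, so the fundamental solution of x^2 - 642y^2 = 1 is (p_{k-1}, q_{k-1}) = (p_5, q_5); compute convergents through index 5.
Convergents (p_i = a_i*p_{i-1} + p_{i-2}, q_i = a_i*q_{i-1} + q_{i-2} with p_{-2}=0, p_{-1}=1, q_{-2}=1, q_{-1}=0):
  i=0: a_0=25, p_0 = 25*1 + 0 = 25, q_0 = 25*0 + 1 = 1.
  i=1: a_1=2, p_1 = 2*25 + 1 = 51, q_1 = 2*1 + 0 = 2.
  i=2: a_2=1, p_2 = 1*51 + 25 = 76, q_2 = 1*2 + 1 = 3.
  i=3: a_3=24, p_3 = 24*76 + 51 = 1875, q_3 = 24*3 + 2 = 74.
  i=4: a_4=1, p_4 = 1*1875 + 76 = 1951, q_4 = 1*74 + 3 = 77.
  i=5: a_5=2, p_5 = 2*1951 + 1875 = 5777, q_5 = 2*77 + 74 = 228.
Check: 5777^2 - 642*228^2 = 33373729 - 33373728 = 1, so (x, y) = (5777, 228) solves the equation, and by the theorem it is the least positive solution.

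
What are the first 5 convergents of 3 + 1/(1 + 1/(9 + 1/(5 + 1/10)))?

3/1, 4/1, 39/10, 199/51, 2029/520

Using the convergent recurrence p_i = a_i*p_{i-1} + p_{i-2}, q_i = a_i*q_{i-1} + q_{i-2} with p_{-2}=0, p_{-1}=1, q_{-2}=1, q_{-1}=0:
  i=0: a_0=3, p_0 = 3*1 + 0 = 3, q_0 = 3*0 + 1 = 1.
  i=1: a_1=1, p_1 = 1*3 + 1 = 4, q_1 = 1*1 + 0 = 1.
  i=2: a_2=9, p_2 = 9*4 + 3 = 39, q_2 = 9*1 + 1 = 10.
  i=3: a_3=5, p_3 = 5*39 + 4 = 199, q_3 = 5*10 + 1 = 51.
  i=4: a_4=10, p_4 = 10*199 + 39 = 2029, q_4 = 10*51 + 10 = 520.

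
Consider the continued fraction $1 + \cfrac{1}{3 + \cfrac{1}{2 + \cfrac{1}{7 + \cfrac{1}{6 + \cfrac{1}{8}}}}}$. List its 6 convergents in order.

1/1, 4/3, 9/7, 67/52, 411/319, 3355/2604

Using the convergent recurrence p_i = a_i*p_{i-1} + p_{i-2}, q_i = a_i*q_{i-1} + q_{i-2} with p_{-2}=0, p_{-1}=1, q_{-2}=1, q_{-1}=0:
  i=0: a_0=1, p_0 = 1*1 + 0 = 1, q_0 = 1*0 + 1 = 1.
  i=1: a_1=3, p_1 = 3*1 + 1 = 4, q_1 = 3*1 + 0 = 3.
  i=2: a_2=2, p_2 = 2*4 + 1 = 9, q_2 = 2*3 + 1 = 7.
  i=3: a_3=7, p_3 = 7*9 + 4 = 67, q_3 = 7*7 + 3 = 52.
  i=4: a_4=6, p_4 = 6*67 + 9 = 411, q_4 = 6*52 + 7 = 319.
  i=5: a_5=8, p_5 = 8*411 + 67 = 3355, q_5 = 8*319 + 52 = 2604.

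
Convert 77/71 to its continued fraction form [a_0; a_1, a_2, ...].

[1; 11, 1, 5]

Run the Euclidean algorithm on 77 and 71; the successive quotients are the partial quotients a_0, a_1, ... (each step inverts the fractional part left over by the previous one):
  77 = 1*71 + 6, so a_0 = 1.
  71 = 11*6 + 5, so a_1 = 11.
  6 = 1*5 + 1, so a_2 = 1.
  5 = 5*1 + 0, so a_3 = 5.
The remainder reaches 0 after 4 divisions, so the expansion has 4 partial quotients, read off in order.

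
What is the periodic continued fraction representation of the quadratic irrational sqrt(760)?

Write x_i = (sqrt(760) + m_i)/d_i with (m_0, d_0) = (0, 1). a_0 = floor(sqrt(760)) = 27, since 27^2 = 729 <= 760 < 784 = 28^2.
Iterate m_{i+1} = d_i*a_i - m_i, d_{i+1} = (760 - m_{i+1}^2)/d_i, a_{i+1} = floor((a_0 + m_{i+1})/d_{i+1}):
  m_1 = 1*27 - 0 = 27, d_1 = (760 - 27^2)/1 = 31/1 = 31, a_1 = floor((27 + 27)/31) = 1.
  m_2 = 31*1 - 27 = 4, d_2 = (760 - 4^2)/31 = 744/31 = 24, a_2 = floor((27 + 4)/24) = 1.
  m_3 = 24*1 - 4 = 20, d_3 = (760 - 20^2)/24 = 360/24 = 15, a_3 = floor((27 + 20)/15) = 3.
  m_4 = 15*3 - 20 = 25, d_4 = (760 - 25^2)/15 = 135/15 = 9, a_4 = floor((27 + 25)/9) = 5.
  m_5 = 9*5 - 25 = 20, d_5 = (760 - 20^2)/9 = 360/9 = 40, a_5 = floor((27 + 20)/40) = 1.
  m_6 = 40*1 - 20 = 20, d_6 = (760 - 20^2)/40 = 360/40 = 9, a_6 = floor((27 + 20)/9) = 5.
  m_7 = 9*5 - 20 = 25, d_7 = (760 - 25^2)/9 = 135/9 = 15, a_7 = floor((27 + 25)/15) = 3.
  m_8 = 15*3 - 25 = 20, d_8 = (760 - 20^2)/15 = 360/15 = 24, a_8 = floor((27 + 20)/24) = 1.
  m_9 = 24*1 - 20 = 4, d_9 = (760 - 4^2)/24 = 744/24 = 31, a_9 = floor((27 + 4)/31) = 1.
  m_10 = 31*1 - 4 = 27, d_10 = (760 - 27^2)/31 = 31/31 = 1, a_10 = floor((27 + 27)/1) = 54.
  m_11 = 1*54 - 27 = 27, d_11 = (760 - 27^2)/1 = 31/1 = 31: (m_11, d_11) = (m_1, d_1) = (27, 31), so from here the quotients repeat a_1, ..., a_10; the period length is 10.
Hence the expansion of sqrt(760) is a_0 = 27 followed by the repeating block 1, 1, 3, 5, 1, 5, 3, 1, 1, 54 (period 10).

[27; (1, 1, 3, 5, 1, 5, 3, 1, 1, 54)]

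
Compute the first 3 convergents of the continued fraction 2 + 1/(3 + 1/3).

Using the convergent recurrence p_i = a_i*p_{i-1} + p_{i-2}, q_i = a_i*q_{i-1} + q_{i-2} with p_{-2}=0, p_{-1}=1, q_{-2}=1, q_{-1}=0:
  i=0: a_0=2, p_0 = 2*1 + 0 = 2, q_0 = 2*0 + 1 = 1.
  i=1: a_1=3, p_1 = 3*2 + 1 = 7, q_1 = 3*1 + 0 = 3.
  i=2: a_2=3, p_2 = 3*7 + 2 = 23, q_2 = 3*3 + 1 = 10.

2/1, 7/3, 23/10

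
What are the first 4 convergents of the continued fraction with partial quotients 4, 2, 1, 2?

4/1, 9/2, 13/3, 35/8

Using the convergent recurrence p_i = a_i*p_{i-1} + p_{i-2}, q_i = a_i*q_{i-1} + q_{i-2} with p_{-2}=0, p_{-1}=1, q_{-2}=1, q_{-1}=0:
  i=0: a_0=4, p_0 = 4*1 + 0 = 4, q_0 = 4*0 + 1 = 1.
  i=1: a_1=2, p_1 = 2*4 + 1 = 9, q_1 = 2*1 + 0 = 2.
  i=2: a_2=1, p_2 = 1*9 + 4 = 13, q_2 = 1*2 + 1 = 3.
  i=3: a_3=2, p_3 = 2*13 + 9 = 35, q_3 = 2*3 + 2 = 8.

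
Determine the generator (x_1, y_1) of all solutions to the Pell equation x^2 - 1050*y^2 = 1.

First expand sqrt(1050) as a continued fraction. With x_i = (sqrt(1050) + m_i)/d_i and (m_0, d_0) = (0, 1): a_0 = floor(sqrt(1050)) = 32, since 32^2 = 1024 <= 1050 < 1089 = 33^2.
Iterate m_{i+1} = d_i*a_i - m_i, d_{i+1} = (1050 - m_{i+1}^2)/d_i, a_{i+1} = floor((a_0 + m_{i+1})/d_{i+1}):
  m_1 = 1*32 - 0 = 32, d_1 = (1050 - 32^2)/1 = 26/1 = 26, a_1 = floor((32 + 32)/26) = 2.
  m_2 = 26*2 - 32 = 20, d_2 = (1050 - 20^2)/26 = 650/26 = 25, a_2 = floor((32 + 20)/25) = 2.
  m_3 = 25*2 - 20 = 30, d_3 = (1050 - 30^2)/25 = 150/25 = 6, a_3 = floor((32 + 30)/6) = 10.
  m_4 = 6*10 - 30 = 30, d_4 = (1050 - 30^2)/6 = 150/6 = 25, a_4 = floor((32 + 30)/25) = 2.
  m_5 = 25*2 - 30 = 20, d_5 = (1050 - 20^2)/25 = 650/25 = 26, a_5 = floor((32 + 20)/26) = 2.
  m_6 = 26*2 - 20 = 32, d_6 = (1050 - 32^2)/26 = 26/26 = 1, a_6 = floor((32 + 32)/1) = 64.
  m_7 = 1*64 - 32 = 32, d_7 = (1050 - 32^2)/1 = 26/1 = 26: (m_7, d_7) = (m_1, d_1) = (32, 26), so from here the quotients repeat a_1, ..., a_6; the period length is 6.
So sqrt(1050) = [32; (2, 2, 10, 2, 2, 64)] with period length k = 6.
k is even, so the fundamental solution of x^2 - 1050y^2 = 1 is (p_{k-1}, q_{k-1}) = (p_5, q_5); compute convergents through index 5.
Convergents (p_i = a_i*p_{i-1} + p_{i-2}, q_i = a_i*q_{i-1} + q_{i-2} with p_{-2}=0, p_{-1}=1, q_{-2}=1, q_{-1}=0):
  i=0: a_0=32, p_0 = 32*1 + 0 = 32, q_0 = 32*0 + 1 = 1.
  i=1: a_1=2, p_1 = 2*32 + 1 = 65, q_1 = 2*1 + 0 = 2.
  i=2: a_2=2, p_2 = 2*65 + 32 = 162, q_2 = 2*2 + 1 = 5.
  i=3: a_3=10, p_3 = 10*162 + 65 = 1685, q_3 = 10*5 + 2 = 52.
  i=4: a_4=2, p_4 = 2*1685 + 162 = 3532, q_4 = 2*52 + 5 = 109.
  i=5: a_5=2, p_5 = 2*3532 + 1685 = 8749, q_5 = 2*109 + 52 = 270.
Check: 8749^2 - 1050*270^2 = 76545001 - 76545000 = 1, so (x, y) = (8749, 270) solves the equation, and by the theorem it is the least positive solution.

(x, y) = (8749, 270)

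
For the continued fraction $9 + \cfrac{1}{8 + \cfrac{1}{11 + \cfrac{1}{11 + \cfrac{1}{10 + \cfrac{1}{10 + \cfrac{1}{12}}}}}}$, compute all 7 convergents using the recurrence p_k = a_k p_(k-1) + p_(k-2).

Using the convergent recurrence p_i = a_i*p_{i-1} + p_{i-2}, q_i = a_i*q_{i-1} + q_{i-2} with p_{-2}=0, p_{-1}=1, q_{-2}=1, q_{-1}=0:
  i=0: a_0=9, p_0 = 9*1 + 0 = 9, q_0 = 9*0 + 1 = 1.
  i=1: a_1=8, p_1 = 8*9 + 1 = 73, q_1 = 8*1 + 0 = 8.
  i=2: a_2=11, p_2 = 11*73 + 9 = 812, q_2 = 11*8 + 1 = 89.
  i=3: a_3=11, p_3 = 11*812 + 73 = 9005, q_3 = 11*89 + 8 = 987.
  i=4: a_4=10, p_4 = 10*9005 + 812 = 90862, q_4 = 10*987 + 89 = 9959.
  i=5: a_5=10, p_5 = 10*90862 + 9005 = 917625, q_5 = 10*9959 + 987 = 100577.
  i=6: a_6=12, p_6 = 12*917625 + 90862 = 11102362, q_6 = 12*100577 + 9959 = 1216883.

9/1, 73/8, 812/89, 9005/987, 90862/9959, 917625/100577, 11102362/1216883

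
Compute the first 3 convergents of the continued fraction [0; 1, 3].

Using the convergent recurrence p_i = a_i*p_{i-1} + p_{i-2}, q_i = a_i*q_{i-1} + q_{i-2} with p_{-2}=0, p_{-1}=1, q_{-2}=1, q_{-1}=0:
  i=0: a_0=0, p_0 = 0*1 + 0 = 0, q_0 = 0*0 + 1 = 1.
  i=1: a_1=1, p_1 = 1*0 + 1 = 1, q_1 = 1*1 + 0 = 1.
  i=2: a_2=3, p_2 = 3*1 + 0 = 3, q_2 = 3*1 + 1 = 4.

0/1, 1/1, 3/4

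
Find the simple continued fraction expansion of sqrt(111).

[10; (1, 1, 6, 1, 1, 20)]

Write x_i = (sqrt(111) + m_i)/d_i with (m_0, d_0) = (0, 1). a_0 = floor(sqrt(111)) = 10, since 10^2 = 100 <= 111 < 121 = 11^2.
Iterate m_{i+1} = d_i*a_i - m_i, d_{i+1} = (111 - m_{i+1}^2)/d_i, a_{i+1} = floor((a_0 + m_{i+1})/d_{i+1}):
  m_1 = 1*10 - 0 = 10, d_1 = (111 - 10^2)/1 = 11/1 = 11, a_1 = floor((10 + 10)/11) = 1.
  m_2 = 11*1 - 10 = 1, d_2 = (111 - 1^2)/11 = 110/11 = 10, a_2 = floor((10 + 1)/10) = 1.
  m_3 = 10*1 - 1 = 9, d_3 = (111 - 9^2)/10 = 30/10 = 3, a_3 = floor((10 + 9)/3) = 6.
  m_4 = 3*6 - 9 = 9, d_4 = (111 - 9^2)/3 = 30/3 = 10, a_4 = floor((10 + 9)/10) = 1.
  m_5 = 10*1 - 9 = 1, d_5 = (111 - 1^2)/10 = 110/10 = 11, a_5 = floor((10 + 1)/11) = 1.
  m_6 = 11*1 - 1 = 10, d_6 = (111 - 10^2)/11 = 11/11 = 1, a_6 = floor((10 + 10)/1) = 20.
  m_7 = 1*20 - 10 = 10, d_7 = (111 - 10^2)/1 = 11/1 = 11: (m_7, d_7) = (m_1, d_1) = (10, 11), so from here the quotients repeat a_1, ..., a_6; the period length is 6.
Hence the expansion of sqrt(111) is a_0 = 10 followed by the repeating block 1, 1, 6, 1, 1, 20 (period 6).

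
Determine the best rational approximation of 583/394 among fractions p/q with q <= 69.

Expand x = 583/394 as a continued fraction with the Euclidean algorithm:
  583 = 1*394 + 189, so a_0 = 1.
  394 = 2*189 + 16, so a_1 = 2.
  189 = 11*16 + 13, so a_2 = 11.
  16 = 1*13 + 3, so a_3 = 1.
  13 = 4*3 + 1, so a_4 = 4.
  3 = 3*1 + 0, so a_5 = 3.
so x = [1; 2, 11, 1, 4, 3].
Convergents (p_i = a_i*p_{i-1} + p_{i-2}, q_i = a_i*q_{i-1} + q_{i-2} with p_{-2}=0, p_{-1}=1, q_{-2}=1, q_{-1}=0), until the denominator exceeds 69:
  i=0: a_0=1, p_0 = 1*1 + 0 = 1, q_0 = 1*0 + 1 = 1.
  i=1: a_1=2, p_1 = 2*1 + 1 = 3, q_1 = 2*1 + 0 = 2.
  i=2: a_2=11, p_2 = 11*3 + 1 = 34, q_2 = 11*2 + 1 = 23.
  i=3: a_3=1, p_3 = 1*34 + 3 = 37, q_3 = 1*23 + 2 = 25.
  i=4: a_4=4, p_4 = 4*37 + 34 = 182, q_4 = 4*25 + 23 = 123.
q_4 = 123 > 69, so the last convergent with denominator <= 69 is p_3/q_3 = 37/25.
The closest fraction with denominator <= 69 is either p_3/q_3 or the intermediate fraction (k*p_3 + p_2)/(k*q_3 + q_2) with the largest k >= 1 whose denominator stays <= 69; these approach x as k grows, and every other convergent or intermediate fraction in range is farther away.
Largest k: floor((69 - q_2)/q_3) = floor((69 - 23)/25) = 1.
That gives (1*37 + 34)/(1*25 + 23) = 71/48.
Compare the errors: |x - 37/25| = |583*25 - 37*394|/(394*25) = 3/9850, and |x - 71/48| = |583*48 - 71*394|/(394*48) = 10/18912.
Cross-multiplying, 3*18912 = 56736 < 98500 = 10*9850, so 3/9850 is smaller: the convergent 37/25 is closer to x than 71/48.

37/25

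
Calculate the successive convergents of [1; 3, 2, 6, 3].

Using the convergent recurrence p_i = a_i*p_{i-1} + p_{i-2}, q_i = a_i*q_{i-1} + q_{i-2} with p_{-2}=0, p_{-1}=1, q_{-2}=1, q_{-1}=0:
  i=0: a_0=1, p_0 = 1*1 + 0 = 1, q_0 = 1*0 + 1 = 1.
  i=1: a_1=3, p_1 = 3*1 + 1 = 4, q_1 = 3*1 + 0 = 3.
  i=2: a_2=2, p_2 = 2*4 + 1 = 9, q_2 = 2*3 + 1 = 7.
  i=3: a_3=6, p_3 = 6*9 + 4 = 58, q_3 = 6*7 + 3 = 45.
  i=4: a_4=3, p_4 = 3*58 + 9 = 183, q_4 = 3*45 + 7 = 142.

1/1, 4/3, 9/7, 58/45, 183/142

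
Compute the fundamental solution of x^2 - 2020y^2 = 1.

(x, y) = (809, 18)

First expand sqrt(2020) as a continued fraction. With x_i = (sqrt(2020) + m_i)/d_i and (m_0, d_0) = (0, 1): a_0 = floor(sqrt(2020)) = 44, since 44^2 = 1936 <= 2020 < 2025 = 45^2.
Iterate m_{i+1} = d_i*a_i - m_i, d_{i+1} = (2020 - m_{i+1}^2)/d_i, a_{i+1} = floor((a_0 + m_{i+1})/d_{i+1}):
  m_1 = 1*44 - 0 = 44, d_1 = (2020 - 44^2)/1 = 84/1 = 84, a_1 = floor((44 + 44)/84) = 1.
  m_2 = 84*1 - 44 = 40, d_2 = (2020 - 40^2)/84 = 420/84 = 5, a_2 = floor((44 + 40)/5) = 16.
  m_3 = 5*16 - 40 = 40, d_3 = (2020 - 40^2)/5 = 420/5 = 84, a_3 = floor((44 + 40)/84) = 1.
  m_4 = 84*1 - 40 = 44, d_4 = (2020 - 44^2)/84 = 84/84 = 1, a_4 = floor((44 + 44)/1) = 88.
  m_5 = 1*88 - 44 = 44, d_5 = (2020 - 44^2)/1 = 84/1 = 84: (m_5, d_5) = (m_1, d_1) = (44, 84), so from here the quotients repeat a_1, ..., a_4; the period length is 4.
So sqrt(2020) = [44; (1, 16, 1, 88)] with period length k = 4.
k is even, so the fundamental solution of x^2 - 2020y^2 = 1 is (p_{k-1}, q_{k-1}) = (p_3, q_3); compute convergents through index 3.
Convergents (p_i = a_i*p_{i-1} + p_{i-2}, q_i = a_i*q_{i-1} + q_{i-2} with p_{-2}=0, p_{-1}=1, q_{-2}=1, q_{-1}=0):
  i=0: a_0=44, p_0 = 44*1 + 0 = 44, q_0 = 44*0 + 1 = 1.
  i=1: a_1=1, p_1 = 1*44 + 1 = 45, q_1 = 1*1 + 0 = 1.
  i=2: a_2=16, p_2 = 16*45 + 44 = 764, q_2 = 16*1 + 1 = 17.
  i=3: a_3=1, p_3 = 1*764 + 45 = 809, q_3 = 1*17 + 1 = 18.
Check: 809^2 - 2020*18^2 = 654481 - 654480 = 1, so (x, y) = (809, 18) solves the equation, and by the theorem it is the least positive solution.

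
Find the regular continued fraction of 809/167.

[4; 1, 5, 2, 2, 1, 3]

Run the Euclidean algorithm on 809 and 167; the successive quotients are the partial quotients a_0, a_1, ... (each step inverts the fractional part left over by the previous one):
  809 = 4*167 + 141, so a_0 = 4.
  167 = 1*141 + 26, so a_1 = 1.
  141 = 5*26 + 11, so a_2 = 5.
  26 = 2*11 + 4, so a_3 = 2.
  11 = 2*4 + 3, so a_4 = 2.
  4 = 1*3 + 1, so a_5 = 1.
  3 = 3*1 + 0, so a_6 = 3.
The remainder reaches 0 after 7 divisions, so the expansion has 7 partial quotients, read off in order.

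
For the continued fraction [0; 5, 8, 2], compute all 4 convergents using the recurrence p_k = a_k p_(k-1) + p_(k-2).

0/1, 1/5, 8/41, 17/87

Using the convergent recurrence p_i = a_i*p_{i-1} + p_{i-2}, q_i = a_i*q_{i-1} + q_{i-2} with p_{-2}=0, p_{-1}=1, q_{-2}=1, q_{-1}=0:
  i=0: a_0=0, p_0 = 0*1 + 0 = 0, q_0 = 0*0 + 1 = 1.
  i=1: a_1=5, p_1 = 5*0 + 1 = 1, q_1 = 5*1 + 0 = 5.
  i=2: a_2=8, p_2 = 8*1 + 0 = 8, q_2 = 8*5 + 1 = 41.
  i=3: a_3=2, p_3 = 2*8 + 1 = 17, q_3 = 2*41 + 5 = 87.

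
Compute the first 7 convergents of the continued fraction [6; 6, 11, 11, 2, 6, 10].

Using the convergent recurrence p_i = a_i*p_{i-1} + p_{i-2}, q_i = a_i*q_{i-1} + q_{i-2} with p_{-2}=0, p_{-1}=1, q_{-2}=1, q_{-1}=0:
  i=0: a_0=6, p_0 = 6*1 + 0 = 6, q_0 = 6*0 + 1 = 1.
  i=1: a_1=6, p_1 = 6*6 + 1 = 37, q_1 = 6*1 + 0 = 6.
  i=2: a_2=11, p_2 = 11*37 + 6 = 413, q_2 = 11*6 + 1 = 67.
  i=3: a_3=11, p_3 = 11*413 + 37 = 4580, q_3 = 11*67 + 6 = 743.
  i=4: a_4=2, p_4 = 2*4580 + 413 = 9573, q_4 = 2*743 + 67 = 1553.
  i=5: a_5=6, p_5 = 6*9573 + 4580 = 62018, q_5 = 6*1553 + 743 = 10061.
  i=6: a_6=10, p_6 = 10*62018 + 9573 = 629753, q_6 = 10*10061 + 1553 = 102163.

6/1, 37/6, 413/67, 4580/743, 9573/1553, 62018/10061, 629753/102163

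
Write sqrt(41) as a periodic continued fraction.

Write x_i = (sqrt(41) + m_i)/d_i with (m_0, d_0) = (0, 1). a_0 = floor(sqrt(41)) = 6, since 6^2 = 36 <= 41 < 49 = 7^2.
Iterate m_{i+1} = d_i*a_i - m_i, d_{i+1} = (41 - m_{i+1}^2)/d_i, a_{i+1} = floor((a_0 + m_{i+1})/d_{i+1}):
  m_1 = 1*6 - 0 = 6, d_1 = (41 - 6^2)/1 = 5/1 = 5, a_1 = floor((6 + 6)/5) = 2.
  m_2 = 5*2 - 6 = 4, d_2 = (41 - 4^2)/5 = 25/5 = 5, a_2 = floor((6 + 4)/5) = 2.
  m_3 = 5*2 - 4 = 6, d_3 = (41 - 6^2)/5 = 5/5 = 1, a_3 = floor((6 + 6)/1) = 12.
  m_4 = 1*12 - 6 = 6, d_4 = (41 - 6^2)/1 = 5/1 = 5: (m_4, d_4) = (m_1, d_1) = (6, 5), so from here the quotients repeat a_1, ..., a_3; the period length is 3.
Hence the expansion of sqrt(41) is a_0 = 6 followed by the repeating block 2, 2, 12 (period 3).

[6; (2, 2, 12)]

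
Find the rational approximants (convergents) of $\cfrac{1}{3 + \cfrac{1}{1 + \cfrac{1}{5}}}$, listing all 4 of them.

0/1, 1/3, 1/4, 6/23

Using the convergent recurrence p_i = a_i*p_{i-1} + p_{i-2}, q_i = a_i*q_{i-1} + q_{i-2} with p_{-2}=0, p_{-1}=1, q_{-2}=1, q_{-1}=0:
  i=0: a_0=0, p_0 = 0*1 + 0 = 0, q_0 = 0*0 + 1 = 1.
  i=1: a_1=3, p_1 = 3*0 + 1 = 1, q_1 = 3*1 + 0 = 3.
  i=2: a_2=1, p_2 = 1*1 + 0 = 1, q_2 = 1*3 + 1 = 4.
  i=3: a_3=5, p_3 = 5*1 + 1 = 6, q_3 = 5*4 + 3 = 23.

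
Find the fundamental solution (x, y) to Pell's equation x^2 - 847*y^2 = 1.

First expand sqrt(847) as a continued fraction. With x_i = (sqrt(847) + m_i)/d_i and (m_0, d_0) = (0, 1): a_0 = floor(sqrt(847)) = 29, since 29^2 = 841 <= 847 < 900 = 30^2.
Iterate m_{i+1} = d_i*a_i - m_i, d_{i+1} = (847 - m_{i+1}^2)/d_i, a_{i+1} = floor((a_0 + m_{i+1})/d_{i+1}):
  m_1 = 1*29 - 0 = 29, d_1 = (847 - 29^2)/1 = 6/1 = 6, a_1 = floor((29 + 29)/6) = 9.
  m_2 = 6*9 - 29 = 25, d_2 = (847 - 25^2)/6 = 222/6 = 37, a_2 = floor((29 + 25)/37) = 1.
  m_3 = 37*1 - 25 = 12, d_3 = (847 - 12^2)/37 = 703/37 = 19, a_3 = floor((29 + 12)/19) = 2.
  m_4 = 19*2 - 12 = 26, d_4 = (847 - 26^2)/19 = 171/19 = 9, a_4 = floor((29 + 26)/9) = 6.
  m_5 = 9*6 - 26 = 28, d_5 = (847 - 28^2)/9 = 63/9 = 7, a_5 = floor((29 + 28)/7) = 8.
  m_6 = 7*8 - 28 = 28, d_6 = (847 - 28^2)/7 = 63/7 = 9, a_6 = floor((29 + 28)/9) = 6.
  m_7 = 9*6 - 28 = 26, d_7 = (847 - 26^2)/9 = 171/9 = 19, a_7 = floor((29 + 26)/19) = 2.
  m_8 = 19*2 - 26 = 12, d_8 = (847 - 12^2)/19 = 703/19 = 37, a_8 = floor((29 + 12)/37) = 1.
  m_9 = 37*1 - 12 = 25, d_9 = (847 - 25^2)/37 = 222/37 = 6, a_9 = floor((29 + 25)/6) = 9.
  m_10 = 6*9 - 25 = 29, d_10 = (847 - 29^2)/6 = 6/6 = 1, a_10 = floor((29 + 29)/1) = 58.
  m_11 = 1*58 - 29 = 29, d_11 = (847 - 29^2)/1 = 6/1 = 6: (m_11, d_11) = (m_1, d_1) = (29, 6), so from here the quotients repeat a_1, ..., a_10; the period length is 10.
So sqrt(847) = [29; (9, 1, 2, 6, 8, 6, 2, 1, 9, 58)] with period length k = 10.
k is even, so the fundamental solution of x^2 - 847y^2 = 1 is (p_{k-1}, q_{k-1}) = (p_9, q_9); compute convergents through index 9.
Convergents (p_i = a_i*p_{i-1} + p_{i-2}, q_i = a_i*q_{i-1} + q_{i-2} with p_{-2}=0, p_{-1}=1, q_{-2}=1, q_{-1}=0):
  i=0: a_0=29, p_0 = 29*1 + 0 = 29, q_0 = 29*0 + 1 = 1.
  i=1: a_1=9, p_1 = 9*29 + 1 = 262, q_1 = 9*1 + 0 = 9.
  i=2: a_2=1, p_2 = 1*262 + 29 = 291, q_2 = 1*9 + 1 = 10.
  i=3: a_3=2, p_3 = 2*291 + 262 = 844, q_3 = 2*10 + 9 = 29.
  i=4: a_4=6, p_4 = 6*844 + 291 = 5355, q_4 = 6*29 + 10 = 184.
  i=5: a_5=8, p_5 = 8*5355 + 844 = 43684, q_5 = 8*184 + 29 = 1501.
  i=6: a_6=6, p_6 = 6*43684 + 5355 = 267459, q_6 = 6*1501 + 184 = 9190.
  i=7: a_7=2, p_7 = 2*267459 + 43684 = 578602, q_7 = 2*9190 + 1501 = 19881.
  i=8: a_8=1, p_8 = 1*578602 + 267459 = 846061, q_8 = 1*19881 + 9190 = 29071.
  i=9: a_9=9, p_9 = 9*846061 + 578602 = 8193151, q_9 = 9*29071 + 19881 = 281520.
Check: 8193151^2 - 847*281520^2 = 67127723308801 - 67127723308800 = 1, so (x, y) = (8193151, 281520) solves the equation, and by the theorem it is the least positive solution.

(x, y) = (8193151, 281520)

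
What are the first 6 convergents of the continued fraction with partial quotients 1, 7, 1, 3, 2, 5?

1/1, 8/7, 9/8, 35/31, 79/70, 430/381

Using the convergent recurrence p_i = a_i*p_{i-1} + p_{i-2}, q_i = a_i*q_{i-1} + q_{i-2} with p_{-2}=0, p_{-1}=1, q_{-2}=1, q_{-1}=0:
  i=0: a_0=1, p_0 = 1*1 + 0 = 1, q_0 = 1*0 + 1 = 1.
  i=1: a_1=7, p_1 = 7*1 + 1 = 8, q_1 = 7*1 + 0 = 7.
  i=2: a_2=1, p_2 = 1*8 + 1 = 9, q_2 = 1*7 + 1 = 8.
  i=3: a_3=3, p_3 = 3*9 + 8 = 35, q_3 = 3*8 + 7 = 31.
  i=4: a_4=2, p_4 = 2*35 + 9 = 79, q_4 = 2*31 + 8 = 70.
  i=5: a_5=5, p_5 = 5*79 + 35 = 430, q_5 = 5*70 + 31 = 381.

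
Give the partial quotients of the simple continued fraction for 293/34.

[8; 1, 1, 1, 1, 1, 1, 2]

Run the Euclidean algorithm on 293 and 34; the successive quotients are the partial quotients a_0, a_1, ... (each step inverts the fractional part left over by the previous one):
  293 = 8*34 + 21, so a_0 = 8.
  34 = 1*21 + 13, so a_1 = 1.
  21 = 1*13 + 8, so a_2 = 1.
  13 = 1*8 + 5, so a_3 = 1.
  8 = 1*5 + 3, so a_4 = 1.
  5 = 1*3 + 2, so a_5 = 1.
  3 = 1*2 + 1, so a_6 = 1.
  2 = 2*1 + 0, so a_7 = 2.
The remainder reaches 0 after 8 divisions, so the expansion has 8 partial quotients, read off in order.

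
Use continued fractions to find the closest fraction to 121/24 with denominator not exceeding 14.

71/14

Expand x = 121/24 as a continued fraction with the Euclidean algorithm:
  121 = 5*24 + 1, so a_0 = 5.
  24 = 24*1 + 0, so a_1 = 24.
so x = [5; 24].
Convergents (p_i = a_i*p_{i-1} + p_{i-2}, q_i = a_i*q_{i-1} + q_{i-2} with p_{-2}=0, p_{-1}=1, q_{-2}=1, q_{-1}=0), until the denominator exceeds 14:
  i=0: a_0=5, p_0 = 5*1 + 0 = 5, q_0 = 5*0 + 1 = 1.
  i=1: a_1=24, p_1 = 24*5 + 1 = 121, q_1 = 24*1 + 0 = 24.
q_1 = 24 > 14, so the last convergent with denominator <= 14 is p_0/q_0 = 5/1.
The closest fraction with denominator <= 14 is either p_0/q_0 or the intermediate fraction (k*p_0 + p_{-1})/(k*q_0 + q_{-1}) with the largest k >= 1 whose denominator stays <= 14; these approach x as k grows, and every other convergent or intermediate fraction in range is farther away.
Largest k: floor((14 - q_{-1})/q_0) = floor((14 - 0)/1) = 14 (using the seeds p_{-1} = 1, q_{-1} = 0).
That gives (14*5 + 1)/(14*1 + 0) = 71/14.
Compare the errors: |x - 5/1| = |121*1 - 5*24|/(24*1) = 1/24, and |x - 71/14| = |121*14 - 71*24|/(24*14) = 10/336.
Cross-multiplying, 10*24 = 240 < 336 = 1*336, so 10/336 is smaller: the intermediate fraction 71/14 is closer to x than 5/1.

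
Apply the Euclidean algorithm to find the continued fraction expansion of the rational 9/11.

Run the Euclidean algorithm on 9 and 11; the successive quotients are the partial quotients a_0, a_1, ... (each step inverts the fractional part left over by the previous one):
  9 = 0*11 + 9, so a_0 = 0.
  11 = 1*9 + 2, so a_1 = 1.
  9 = 4*2 + 1, so a_2 = 4.
  2 = 2*1 + 0, so a_3 = 2.
The remainder reaches 0 after 4 divisions, so the expansion has 4 partial quotients, read off in order.

[0; 1, 4, 2]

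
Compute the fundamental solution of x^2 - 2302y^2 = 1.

First expand sqrt(2302) as a continued fraction. With x_i = (sqrt(2302) + m_i)/d_i and (m_0, d_0) = (0, 1): a_0 = floor(sqrt(2302)) = 47, since 47^2 = 2209 <= 2302 < 2304 = 48^2.
Iterate m_{i+1} = d_i*a_i - m_i, d_{i+1} = (2302 - m_{i+1}^2)/d_i, a_{i+1} = floor((a_0 + m_{i+1})/d_{i+1}):
  m_1 = 1*47 - 0 = 47, d_1 = (2302 - 47^2)/1 = 93/1 = 93, a_1 = floor((47 + 47)/93) = 1.
  m_2 = 93*1 - 47 = 46, d_2 = (2302 - 46^2)/93 = 186/93 = 2, a_2 = floor((47 + 46)/2) = 46.
  m_3 = 2*46 - 46 = 46, d_3 = (2302 - 46^2)/2 = 186/2 = 93, a_3 = floor((47 + 46)/93) = 1.
  m_4 = 93*1 - 46 = 47, d_4 = (2302 - 47^2)/93 = 93/93 = 1, a_4 = floor((47 + 47)/1) = 94.
  m_5 = 1*94 - 47 = 47, d_5 = (2302 - 47^2)/1 = 93/1 = 93: (m_5, d_5) = (m_1, d_1) = (47, 93), so from here the quotients repeat a_1, ..., a_4; the period length is 4.
So sqrt(2302) = [47; (1, 46, 1, 94)] with period length k = 4.
k is even, so the fundamental solution of x^2 - 2302y^2 = 1 is (p_{k-1}, q_{k-1}) = (p_3, q_3); compute convergents through index 3.
Convergents (p_i = a_i*p_{i-1} + p_{i-2}, q_i = a_i*q_{i-1} + q_{i-2} with p_{-2}=0, p_{-1}=1, q_{-2}=1, q_{-1}=0):
  i=0: a_0=47, p_0 = 47*1 + 0 = 47, q_0 = 47*0 + 1 = 1.
  i=1: a_1=1, p_1 = 1*47 + 1 = 48, q_1 = 1*1 + 0 = 1.
  i=2: a_2=46, p_2 = 46*48 + 47 = 2255, q_2 = 46*1 + 1 = 47.
  i=3: a_3=1, p_3 = 1*2255 + 48 = 2303, q_3 = 1*47 + 1 = 48.
Check: 2303^2 - 2302*48^2 = 5303809 - 5303808 = 1, so (x, y) = (2303, 48) solves the equation, and by the theorem it is the least positive solution.

(x, y) = (2303, 48)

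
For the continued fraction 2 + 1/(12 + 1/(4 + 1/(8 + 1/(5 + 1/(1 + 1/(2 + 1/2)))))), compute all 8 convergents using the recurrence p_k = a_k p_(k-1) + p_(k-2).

2/1, 25/12, 102/49, 841/404, 4307/2069, 5148/2473, 14603/7015, 34354/16503

Using the convergent recurrence p_i = a_i*p_{i-1} + p_{i-2}, q_i = a_i*q_{i-1} + q_{i-2} with p_{-2}=0, p_{-1}=1, q_{-2}=1, q_{-1}=0:
  i=0: a_0=2, p_0 = 2*1 + 0 = 2, q_0 = 2*0 + 1 = 1.
  i=1: a_1=12, p_1 = 12*2 + 1 = 25, q_1 = 12*1 + 0 = 12.
  i=2: a_2=4, p_2 = 4*25 + 2 = 102, q_2 = 4*12 + 1 = 49.
  i=3: a_3=8, p_3 = 8*102 + 25 = 841, q_3 = 8*49 + 12 = 404.
  i=4: a_4=5, p_4 = 5*841 + 102 = 4307, q_4 = 5*404 + 49 = 2069.
  i=5: a_5=1, p_5 = 1*4307 + 841 = 5148, q_5 = 1*2069 + 404 = 2473.
  i=6: a_6=2, p_6 = 2*5148 + 4307 = 14603, q_6 = 2*2473 + 2069 = 7015.
  i=7: a_7=2, p_7 = 2*14603 + 5148 = 34354, q_7 = 2*7015 + 2473 = 16503.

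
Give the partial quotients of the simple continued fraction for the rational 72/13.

Run the Euclidean algorithm on 72 and 13; the successive quotients are the partial quotients a_0, a_1, ... (each step inverts the fractional part left over by the previous one):
  72 = 5*13 + 7, so a_0 = 5.
  13 = 1*7 + 6, so a_1 = 1.
  7 = 1*6 + 1, so a_2 = 1.
  6 = 6*1 + 0, so a_3 = 6.
The remainder reaches 0 after 4 divisions, so the expansion has 4 partial quotients, read off in order.

[5; 1, 1, 6]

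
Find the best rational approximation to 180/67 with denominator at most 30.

Expand x = 180/67 as a continued fraction with the Euclidean algorithm:
  180 = 2*67 + 46, so a_0 = 2.
  67 = 1*46 + 21, so a_1 = 1.
  46 = 2*21 + 4, so a_2 = 2.
  21 = 5*4 + 1, so a_3 = 5.
  4 = 4*1 + 0, so a_4 = 4.
so x = [2; 1, 2, 5, 4].
Convergents (p_i = a_i*p_{i-1} + p_{i-2}, q_i = a_i*q_{i-1} + q_{i-2} with p_{-2}=0, p_{-1}=1, q_{-2}=1, q_{-1}=0), until the denominator exceeds 30:
  i=0: a_0=2, p_0 = 2*1 + 0 = 2, q_0 = 2*0 + 1 = 1.
  i=1: a_1=1, p_1 = 1*2 + 1 = 3, q_1 = 1*1 + 0 = 1.
  i=2: a_2=2, p_2 = 2*3 + 2 = 8, q_2 = 2*1 + 1 = 3.
  i=3: a_3=5, p_3 = 5*8 + 3 = 43, q_3 = 5*3 + 1 = 16.
  i=4: a_4=4, p_4 = 4*43 + 8 = 180, q_4 = 4*16 + 3 = 67.
q_4 = 67 > 30, so the last convergent with denominator <= 30 is p_3/q_3 = 43/16.
The closest fraction with denominator <= 30 is either p_3/q_3 or the intermediate fraction (k*p_3 + p_2)/(k*q_3 + q_2) with the largest k >= 1 whose denominator stays <= 30; these approach x as k grows, and every other convergent or intermediate fraction in range is farther away.
Largest k: floor((30 - q_2)/q_3) = floor((30 - 3)/16) = 1.
That gives (1*43 + 8)/(1*16 + 3) = 51/19.
Compare the errors: |x - 43/16| = |180*16 - 43*67|/(67*16) = 1/1072, and |x - 51/19| = |180*19 - 51*67|/(67*19) = 3/1273.
Cross-multiplying, 1*1273 = 1273 < 3216 = 3*1072, so 1/1072 is smaller: the convergent 43/16 is closer to x than 51/19.

43/16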